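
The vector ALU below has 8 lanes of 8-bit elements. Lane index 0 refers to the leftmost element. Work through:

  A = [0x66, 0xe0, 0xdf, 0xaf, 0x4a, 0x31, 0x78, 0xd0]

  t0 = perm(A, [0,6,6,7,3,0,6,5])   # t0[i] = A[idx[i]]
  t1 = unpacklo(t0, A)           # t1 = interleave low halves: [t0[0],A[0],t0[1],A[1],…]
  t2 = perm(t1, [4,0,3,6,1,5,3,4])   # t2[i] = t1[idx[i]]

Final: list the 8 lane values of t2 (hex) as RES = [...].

t0 = [0x66, 0x78, 0x78, 0xd0, 0xaf, 0x66, 0x78, 0x31]
t1 = [0x66, 0x66, 0x78, 0xe0, 0x78, 0xdf, 0xd0, 0xaf]
t2 = [0x78, 0x66, 0xe0, 0xd0, 0x66, 0xdf, 0xe0, 0x78]

RES = [0x78, 0x66, 0xe0, 0xd0, 0x66, 0xdf, 0xe0, 0x78]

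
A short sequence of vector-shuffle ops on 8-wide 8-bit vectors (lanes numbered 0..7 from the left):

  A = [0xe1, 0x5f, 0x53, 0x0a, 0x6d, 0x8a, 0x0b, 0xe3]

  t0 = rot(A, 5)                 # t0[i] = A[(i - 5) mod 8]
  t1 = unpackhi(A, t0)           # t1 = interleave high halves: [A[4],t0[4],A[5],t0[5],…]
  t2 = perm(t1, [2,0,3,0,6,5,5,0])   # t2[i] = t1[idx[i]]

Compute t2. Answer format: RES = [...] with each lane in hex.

RES = [ 0x8a  0x6d  0xe1  0x6d  0xe3  0x5f  0x5f  0x6d ]

→ t0 |0a|6d|8a|0b|e3|e1|5f|53|
→ t1 |6d|e3|8a|e1|0b|5f|e3|53|
→ t2 |8a|6d|e1|6d|e3|5f|5f|6d|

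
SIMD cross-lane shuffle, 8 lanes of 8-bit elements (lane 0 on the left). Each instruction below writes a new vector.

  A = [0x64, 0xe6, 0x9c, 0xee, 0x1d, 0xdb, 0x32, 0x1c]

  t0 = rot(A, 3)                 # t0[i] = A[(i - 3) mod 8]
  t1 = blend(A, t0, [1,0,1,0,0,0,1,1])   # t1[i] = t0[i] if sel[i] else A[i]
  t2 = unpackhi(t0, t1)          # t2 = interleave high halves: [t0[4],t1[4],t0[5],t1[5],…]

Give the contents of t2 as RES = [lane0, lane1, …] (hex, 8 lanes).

→ t0 |db|32|1c|64|e6|9c|ee|1d|
→ t1 |db|e6|1c|ee|1d|db|ee|1d|
→ t2 |e6|1d|9c|db|ee|ee|1d|1d|

RES = [ 0xe6  0x1d  0x9c  0xdb  0xee  0xee  0x1d  0x1d ]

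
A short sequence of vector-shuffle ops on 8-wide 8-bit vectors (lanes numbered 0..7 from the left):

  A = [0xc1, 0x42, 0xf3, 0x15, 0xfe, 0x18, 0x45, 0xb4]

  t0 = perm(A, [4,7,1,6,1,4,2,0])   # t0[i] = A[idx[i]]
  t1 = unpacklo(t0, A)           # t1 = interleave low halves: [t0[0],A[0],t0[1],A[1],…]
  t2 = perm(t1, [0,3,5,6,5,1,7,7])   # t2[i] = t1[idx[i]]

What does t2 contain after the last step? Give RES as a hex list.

→ t0 |fe|b4|42|45|42|fe|f3|c1|
→ t1 |fe|c1|b4|42|42|f3|45|15|
→ t2 |fe|42|f3|45|f3|c1|15|15|

RES = [0xfe, 0x42, 0xf3, 0x45, 0xf3, 0xc1, 0x15, 0x15]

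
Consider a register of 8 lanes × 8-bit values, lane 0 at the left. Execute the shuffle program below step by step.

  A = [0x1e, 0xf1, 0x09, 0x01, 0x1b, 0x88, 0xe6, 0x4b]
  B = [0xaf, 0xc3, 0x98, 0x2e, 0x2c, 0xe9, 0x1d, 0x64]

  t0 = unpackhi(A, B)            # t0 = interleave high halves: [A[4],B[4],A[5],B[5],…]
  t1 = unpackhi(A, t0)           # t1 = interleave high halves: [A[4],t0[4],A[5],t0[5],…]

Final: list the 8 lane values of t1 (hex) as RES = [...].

→ t0 |1b|2c|88|e9|e6|1d|4b|64|
→ t1 |1b|e6|88|1d|e6|4b|4b|64|

RES = [ 0x1b  0xe6  0x88  0x1d  0xe6  0x4b  0x4b  0x64 ]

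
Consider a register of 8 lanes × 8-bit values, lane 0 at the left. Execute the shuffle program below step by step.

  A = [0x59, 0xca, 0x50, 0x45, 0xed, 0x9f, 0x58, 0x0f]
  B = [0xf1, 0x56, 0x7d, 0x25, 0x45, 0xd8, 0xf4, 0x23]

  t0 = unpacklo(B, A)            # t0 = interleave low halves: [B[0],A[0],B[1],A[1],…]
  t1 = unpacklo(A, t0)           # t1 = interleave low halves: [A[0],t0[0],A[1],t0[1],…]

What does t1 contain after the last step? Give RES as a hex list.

t0 = [0xf1, 0x59, 0x56, 0xca, 0x7d, 0x50, 0x25, 0x45]
t1 = [0x59, 0xf1, 0xca, 0x59, 0x50, 0x56, 0x45, 0xca]

RES = [0x59, 0xf1, 0xca, 0x59, 0x50, 0x56, 0x45, 0xca]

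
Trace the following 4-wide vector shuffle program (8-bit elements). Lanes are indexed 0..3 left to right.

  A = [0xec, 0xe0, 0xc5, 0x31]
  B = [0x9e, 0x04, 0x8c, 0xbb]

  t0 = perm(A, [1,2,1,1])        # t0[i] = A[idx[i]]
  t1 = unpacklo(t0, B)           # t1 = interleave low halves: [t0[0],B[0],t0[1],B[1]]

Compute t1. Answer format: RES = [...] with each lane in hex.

RES = [0xe0, 0x9e, 0xc5, 0x04]

t0 = [0xe0, 0xc5, 0xe0, 0xe0]
t1 = [0xe0, 0x9e, 0xc5, 0x04]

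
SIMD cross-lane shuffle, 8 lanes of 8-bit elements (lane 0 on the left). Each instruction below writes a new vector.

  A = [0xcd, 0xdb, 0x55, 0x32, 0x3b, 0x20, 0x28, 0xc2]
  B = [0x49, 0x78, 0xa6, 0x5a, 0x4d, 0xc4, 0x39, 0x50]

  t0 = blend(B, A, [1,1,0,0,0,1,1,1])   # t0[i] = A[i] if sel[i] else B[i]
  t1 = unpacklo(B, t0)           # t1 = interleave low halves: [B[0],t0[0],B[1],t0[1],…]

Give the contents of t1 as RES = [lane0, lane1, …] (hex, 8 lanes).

→ t0 |cd|db|a6|5a|4d|20|28|c2|
→ t1 |49|cd|78|db|a6|a6|5a|5a|

RES = [ 0x49  0xcd  0x78  0xdb  0xa6  0xa6  0x5a  0x5a ]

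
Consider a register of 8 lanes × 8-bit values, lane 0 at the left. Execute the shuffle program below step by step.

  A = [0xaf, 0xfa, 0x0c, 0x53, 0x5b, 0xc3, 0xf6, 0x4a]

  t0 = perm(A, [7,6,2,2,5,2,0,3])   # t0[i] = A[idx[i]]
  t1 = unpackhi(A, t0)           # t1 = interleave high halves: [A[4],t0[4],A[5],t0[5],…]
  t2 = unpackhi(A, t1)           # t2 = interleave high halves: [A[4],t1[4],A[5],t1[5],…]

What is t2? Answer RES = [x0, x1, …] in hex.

t0 = [0x4a, 0xf6, 0x0c, 0x0c, 0xc3, 0x0c, 0xaf, 0x53]
t1 = [0x5b, 0xc3, 0xc3, 0x0c, 0xf6, 0xaf, 0x4a, 0x53]
t2 = [0x5b, 0xf6, 0xc3, 0xaf, 0xf6, 0x4a, 0x4a, 0x53]

RES = [ 0x5b  0xf6  0xc3  0xaf  0xf6  0x4a  0x4a  0x53 ]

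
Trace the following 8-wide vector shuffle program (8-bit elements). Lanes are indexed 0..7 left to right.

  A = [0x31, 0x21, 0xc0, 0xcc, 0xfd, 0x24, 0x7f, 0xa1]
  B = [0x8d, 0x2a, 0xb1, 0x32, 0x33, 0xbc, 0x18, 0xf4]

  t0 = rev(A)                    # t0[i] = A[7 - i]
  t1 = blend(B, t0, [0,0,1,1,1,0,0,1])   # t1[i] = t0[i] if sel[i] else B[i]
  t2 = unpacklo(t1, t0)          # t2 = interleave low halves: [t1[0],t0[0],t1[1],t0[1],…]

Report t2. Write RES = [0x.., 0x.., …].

RES = [0x8d, 0xa1, 0x2a, 0x7f, 0x24, 0x24, 0xfd, 0xfd]

→ t0 |a1|7f|24|fd|cc|c0|21|31|
→ t1 |8d|2a|24|fd|cc|bc|18|31|
→ t2 |8d|a1|2a|7f|24|24|fd|fd|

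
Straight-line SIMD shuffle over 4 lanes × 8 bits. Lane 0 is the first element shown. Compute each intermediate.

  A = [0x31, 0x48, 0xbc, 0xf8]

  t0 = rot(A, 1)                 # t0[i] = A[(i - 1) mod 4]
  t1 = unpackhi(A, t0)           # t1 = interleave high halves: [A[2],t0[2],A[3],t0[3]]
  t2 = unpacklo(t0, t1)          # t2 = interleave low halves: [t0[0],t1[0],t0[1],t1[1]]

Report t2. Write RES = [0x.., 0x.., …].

RES = [ 0xf8  0xbc  0x31  0x48 ]

  t0: f8 31 48 bc
  t1: bc 48 f8 bc
  t2: f8 bc 31 48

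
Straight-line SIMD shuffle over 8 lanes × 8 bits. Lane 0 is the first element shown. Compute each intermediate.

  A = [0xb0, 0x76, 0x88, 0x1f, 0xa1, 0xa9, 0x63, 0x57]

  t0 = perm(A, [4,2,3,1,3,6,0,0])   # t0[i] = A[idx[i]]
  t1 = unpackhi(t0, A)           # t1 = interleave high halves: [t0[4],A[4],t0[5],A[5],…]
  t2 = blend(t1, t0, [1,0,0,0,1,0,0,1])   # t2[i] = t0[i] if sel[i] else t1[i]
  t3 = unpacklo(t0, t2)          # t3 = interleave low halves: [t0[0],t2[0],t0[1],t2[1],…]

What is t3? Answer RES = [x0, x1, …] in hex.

  t0: a1 88 1f 76 1f 63 b0 b0
  t1: 1f a1 63 a9 b0 63 b0 57
  t2: a1 a1 63 a9 1f 63 b0 b0
  t3: a1 a1 88 a1 1f 63 76 a9

RES = [ 0xa1  0xa1  0x88  0xa1  0x1f  0x63  0x76  0xa9 ]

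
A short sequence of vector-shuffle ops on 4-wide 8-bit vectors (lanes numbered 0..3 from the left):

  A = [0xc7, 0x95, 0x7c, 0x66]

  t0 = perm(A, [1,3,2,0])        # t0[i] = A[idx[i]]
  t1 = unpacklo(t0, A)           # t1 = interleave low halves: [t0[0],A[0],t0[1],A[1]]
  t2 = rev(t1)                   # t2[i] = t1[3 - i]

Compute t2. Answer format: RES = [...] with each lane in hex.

t0 = [0x95, 0x66, 0x7c, 0xc7]
t1 = [0x95, 0xc7, 0x66, 0x95]
t2 = [0x95, 0x66, 0xc7, 0x95]

RES = [ 0x95  0x66  0xc7  0x95 ]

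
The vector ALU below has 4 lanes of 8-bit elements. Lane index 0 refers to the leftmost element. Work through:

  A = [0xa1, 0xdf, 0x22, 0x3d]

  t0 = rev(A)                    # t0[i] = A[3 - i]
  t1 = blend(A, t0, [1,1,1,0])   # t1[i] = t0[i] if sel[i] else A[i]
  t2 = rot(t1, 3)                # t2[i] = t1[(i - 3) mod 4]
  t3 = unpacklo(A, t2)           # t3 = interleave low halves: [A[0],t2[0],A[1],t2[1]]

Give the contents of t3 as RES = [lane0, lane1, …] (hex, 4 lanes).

  t0: 3d 22 df a1
  t1: 3d 22 df 3d
  t2: 22 df 3d 3d
  t3: a1 22 df df

RES = [0xa1, 0x22, 0xdf, 0xdf]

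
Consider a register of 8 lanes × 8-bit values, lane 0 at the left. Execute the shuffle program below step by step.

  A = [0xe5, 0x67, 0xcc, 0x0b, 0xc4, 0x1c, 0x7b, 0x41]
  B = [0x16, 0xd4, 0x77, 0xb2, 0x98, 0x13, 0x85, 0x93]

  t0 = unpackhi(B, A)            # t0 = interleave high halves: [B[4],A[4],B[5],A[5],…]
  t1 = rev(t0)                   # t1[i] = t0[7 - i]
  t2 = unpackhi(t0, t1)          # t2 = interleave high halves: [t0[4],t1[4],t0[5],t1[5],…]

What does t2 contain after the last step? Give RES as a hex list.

RES = [0x85, 0x1c, 0x7b, 0x13, 0x93, 0xc4, 0x41, 0x98]

  t0: 98 c4 13 1c 85 7b 93 41
  t1: 41 93 7b 85 1c 13 c4 98
  t2: 85 1c 7b 13 93 c4 41 98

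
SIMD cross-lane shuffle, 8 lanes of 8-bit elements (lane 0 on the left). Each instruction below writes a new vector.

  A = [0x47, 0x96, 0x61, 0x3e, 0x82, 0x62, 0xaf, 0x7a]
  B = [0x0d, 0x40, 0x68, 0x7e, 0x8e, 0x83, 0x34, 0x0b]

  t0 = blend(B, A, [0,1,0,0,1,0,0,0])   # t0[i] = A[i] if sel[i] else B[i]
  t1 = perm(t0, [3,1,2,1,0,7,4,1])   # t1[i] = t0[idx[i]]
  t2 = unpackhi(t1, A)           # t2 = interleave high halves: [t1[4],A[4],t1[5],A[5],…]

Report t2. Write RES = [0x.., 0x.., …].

RES = [ 0x0d  0x82  0x0b  0x62  0x82  0xaf  0x96  0x7a ]

t0 = [0x0d, 0x96, 0x68, 0x7e, 0x82, 0x83, 0x34, 0x0b]
t1 = [0x7e, 0x96, 0x68, 0x96, 0x0d, 0x0b, 0x82, 0x96]
t2 = [0x0d, 0x82, 0x0b, 0x62, 0x82, 0xaf, 0x96, 0x7a]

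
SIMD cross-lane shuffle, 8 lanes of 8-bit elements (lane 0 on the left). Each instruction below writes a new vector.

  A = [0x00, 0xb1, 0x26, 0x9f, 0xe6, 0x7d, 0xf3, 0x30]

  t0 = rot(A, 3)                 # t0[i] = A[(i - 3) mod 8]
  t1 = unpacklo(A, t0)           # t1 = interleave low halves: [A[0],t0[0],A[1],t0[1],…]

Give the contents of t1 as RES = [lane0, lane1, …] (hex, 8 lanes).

  t0: 7d f3 30 00 b1 26 9f e6
  t1: 00 7d b1 f3 26 30 9f 00

RES = [0x00, 0x7d, 0xb1, 0xf3, 0x26, 0x30, 0x9f, 0x00]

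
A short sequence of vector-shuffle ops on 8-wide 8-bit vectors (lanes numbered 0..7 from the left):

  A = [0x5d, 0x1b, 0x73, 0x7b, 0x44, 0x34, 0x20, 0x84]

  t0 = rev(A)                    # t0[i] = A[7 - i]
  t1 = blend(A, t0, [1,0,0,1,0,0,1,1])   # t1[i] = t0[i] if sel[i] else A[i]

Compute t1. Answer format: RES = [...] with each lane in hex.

RES = [ 0x84  0x1b  0x73  0x44  0x44  0x34  0x1b  0x5d ]

  t0: 84 20 34 44 7b 73 1b 5d
  t1: 84 1b 73 44 44 34 1b 5d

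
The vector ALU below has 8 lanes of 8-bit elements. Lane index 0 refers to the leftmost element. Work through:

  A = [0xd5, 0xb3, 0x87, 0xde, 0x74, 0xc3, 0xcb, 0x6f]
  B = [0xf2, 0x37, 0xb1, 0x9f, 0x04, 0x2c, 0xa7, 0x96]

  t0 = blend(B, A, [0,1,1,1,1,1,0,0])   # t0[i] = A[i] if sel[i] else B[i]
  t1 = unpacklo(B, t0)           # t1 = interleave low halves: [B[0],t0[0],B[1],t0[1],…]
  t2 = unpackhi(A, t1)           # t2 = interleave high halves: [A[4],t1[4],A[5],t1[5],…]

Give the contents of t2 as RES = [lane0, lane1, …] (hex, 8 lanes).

t0 = [0xf2, 0xb3, 0x87, 0xde, 0x74, 0xc3, 0xa7, 0x96]
t1 = [0xf2, 0xf2, 0x37, 0xb3, 0xb1, 0x87, 0x9f, 0xde]
t2 = [0x74, 0xb1, 0xc3, 0x87, 0xcb, 0x9f, 0x6f, 0xde]

RES = [0x74, 0xb1, 0xc3, 0x87, 0xcb, 0x9f, 0x6f, 0xde]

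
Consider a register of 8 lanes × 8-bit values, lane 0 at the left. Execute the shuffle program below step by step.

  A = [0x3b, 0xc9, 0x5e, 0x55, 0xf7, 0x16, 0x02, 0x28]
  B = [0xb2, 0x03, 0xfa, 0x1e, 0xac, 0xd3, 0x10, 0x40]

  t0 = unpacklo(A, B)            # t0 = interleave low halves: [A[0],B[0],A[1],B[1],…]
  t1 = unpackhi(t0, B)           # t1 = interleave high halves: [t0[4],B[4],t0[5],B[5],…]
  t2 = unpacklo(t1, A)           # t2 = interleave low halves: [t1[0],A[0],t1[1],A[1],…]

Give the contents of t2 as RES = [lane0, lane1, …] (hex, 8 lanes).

RES = [0x5e, 0x3b, 0xac, 0xc9, 0xfa, 0x5e, 0xd3, 0x55]

t0 = [0x3b, 0xb2, 0xc9, 0x03, 0x5e, 0xfa, 0x55, 0x1e]
t1 = [0x5e, 0xac, 0xfa, 0xd3, 0x55, 0x10, 0x1e, 0x40]
t2 = [0x5e, 0x3b, 0xac, 0xc9, 0xfa, 0x5e, 0xd3, 0x55]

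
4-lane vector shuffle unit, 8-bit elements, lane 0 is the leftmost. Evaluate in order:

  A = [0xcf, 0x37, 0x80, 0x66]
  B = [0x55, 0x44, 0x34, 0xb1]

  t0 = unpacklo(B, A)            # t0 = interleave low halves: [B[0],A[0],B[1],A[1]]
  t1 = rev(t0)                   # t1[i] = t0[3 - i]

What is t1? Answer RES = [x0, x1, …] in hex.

  t0: 55 cf 44 37
  t1: 37 44 cf 55

RES = [0x37, 0x44, 0xcf, 0x55]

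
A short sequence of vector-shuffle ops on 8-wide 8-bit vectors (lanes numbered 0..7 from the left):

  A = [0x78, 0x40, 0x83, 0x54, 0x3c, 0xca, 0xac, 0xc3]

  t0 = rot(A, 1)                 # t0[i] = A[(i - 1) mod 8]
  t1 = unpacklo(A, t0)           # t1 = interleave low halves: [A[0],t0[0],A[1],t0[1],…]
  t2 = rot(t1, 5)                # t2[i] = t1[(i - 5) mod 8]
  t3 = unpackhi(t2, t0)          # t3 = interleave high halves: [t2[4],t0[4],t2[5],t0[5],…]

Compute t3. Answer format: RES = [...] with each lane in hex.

RES = [ 0x83  0x54  0x78  0x3c  0xc3  0xca  0x40  0xac ]

  t0: c3 78 40 83 54 3c ca ac
  t1: 78 c3 40 78 83 40 54 83
  t2: 78 83 40 54 83 78 c3 40
  t3: 83 54 78 3c c3 ca 40 ac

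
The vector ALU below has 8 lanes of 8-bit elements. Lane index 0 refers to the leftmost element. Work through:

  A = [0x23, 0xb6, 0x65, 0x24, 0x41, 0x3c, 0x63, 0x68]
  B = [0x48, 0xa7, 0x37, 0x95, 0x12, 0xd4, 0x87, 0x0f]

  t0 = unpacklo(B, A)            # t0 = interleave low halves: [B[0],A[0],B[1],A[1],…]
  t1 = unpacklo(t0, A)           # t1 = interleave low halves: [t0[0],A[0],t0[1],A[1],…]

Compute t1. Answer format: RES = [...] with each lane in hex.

t0 = [0x48, 0x23, 0xa7, 0xb6, 0x37, 0x65, 0x95, 0x24]
t1 = [0x48, 0x23, 0x23, 0xb6, 0xa7, 0x65, 0xb6, 0x24]

RES = [0x48, 0x23, 0x23, 0xb6, 0xa7, 0x65, 0xb6, 0x24]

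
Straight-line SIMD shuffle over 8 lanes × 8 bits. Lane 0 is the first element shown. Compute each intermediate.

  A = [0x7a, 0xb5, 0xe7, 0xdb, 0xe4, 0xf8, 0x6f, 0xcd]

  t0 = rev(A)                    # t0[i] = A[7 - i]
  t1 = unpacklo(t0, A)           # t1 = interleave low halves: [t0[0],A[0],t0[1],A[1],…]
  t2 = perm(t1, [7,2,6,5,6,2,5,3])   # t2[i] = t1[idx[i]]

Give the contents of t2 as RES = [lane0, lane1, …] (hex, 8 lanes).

RES = [ 0xdb  0x6f  0xe4  0xe7  0xe4  0x6f  0xe7  0xb5 ]

→ t0 |cd|6f|f8|e4|db|e7|b5|7a|
→ t1 |cd|7a|6f|b5|f8|e7|e4|db|
→ t2 |db|6f|e4|e7|e4|6f|e7|b5|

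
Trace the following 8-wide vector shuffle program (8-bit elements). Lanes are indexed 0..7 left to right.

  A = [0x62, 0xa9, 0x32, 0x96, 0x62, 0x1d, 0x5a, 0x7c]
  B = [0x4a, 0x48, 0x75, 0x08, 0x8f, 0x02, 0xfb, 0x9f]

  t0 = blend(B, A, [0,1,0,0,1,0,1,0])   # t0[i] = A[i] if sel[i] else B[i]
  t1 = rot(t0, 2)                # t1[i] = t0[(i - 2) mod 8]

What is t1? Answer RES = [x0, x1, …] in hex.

RES = [ 0x5a  0x9f  0x4a  0xa9  0x75  0x08  0x62  0x02 ]

t0 = [0x4a, 0xa9, 0x75, 0x08, 0x62, 0x02, 0x5a, 0x9f]
t1 = [0x5a, 0x9f, 0x4a, 0xa9, 0x75, 0x08, 0x62, 0x02]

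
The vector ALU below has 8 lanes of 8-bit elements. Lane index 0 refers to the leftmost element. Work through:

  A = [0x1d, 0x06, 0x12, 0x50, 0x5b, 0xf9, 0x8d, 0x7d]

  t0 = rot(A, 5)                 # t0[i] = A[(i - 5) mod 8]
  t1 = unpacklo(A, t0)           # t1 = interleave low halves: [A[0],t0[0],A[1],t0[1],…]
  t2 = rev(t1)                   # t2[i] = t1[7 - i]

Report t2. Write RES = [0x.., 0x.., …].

t0 = [0x50, 0x5b, 0xf9, 0x8d, 0x7d, 0x1d, 0x06, 0x12]
t1 = [0x1d, 0x50, 0x06, 0x5b, 0x12, 0xf9, 0x50, 0x8d]
t2 = [0x8d, 0x50, 0xf9, 0x12, 0x5b, 0x06, 0x50, 0x1d]

RES = [ 0x8d  0x50  0xf9  0x12  0x5b  0x06  0x50  0x1d ]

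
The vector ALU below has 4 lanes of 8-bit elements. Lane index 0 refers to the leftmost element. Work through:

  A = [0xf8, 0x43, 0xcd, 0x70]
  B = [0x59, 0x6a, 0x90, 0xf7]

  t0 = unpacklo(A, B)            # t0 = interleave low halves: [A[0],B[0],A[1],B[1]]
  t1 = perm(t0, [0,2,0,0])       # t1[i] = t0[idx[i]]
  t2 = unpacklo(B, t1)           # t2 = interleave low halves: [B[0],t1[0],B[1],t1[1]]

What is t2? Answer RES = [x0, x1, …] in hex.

  t0: f8 59 43 6a
  t1: f8 43 f8 f8
  t2: 59 f8 6a 43

RES = [ 0x59  0xf8  0x6a  0x43 ]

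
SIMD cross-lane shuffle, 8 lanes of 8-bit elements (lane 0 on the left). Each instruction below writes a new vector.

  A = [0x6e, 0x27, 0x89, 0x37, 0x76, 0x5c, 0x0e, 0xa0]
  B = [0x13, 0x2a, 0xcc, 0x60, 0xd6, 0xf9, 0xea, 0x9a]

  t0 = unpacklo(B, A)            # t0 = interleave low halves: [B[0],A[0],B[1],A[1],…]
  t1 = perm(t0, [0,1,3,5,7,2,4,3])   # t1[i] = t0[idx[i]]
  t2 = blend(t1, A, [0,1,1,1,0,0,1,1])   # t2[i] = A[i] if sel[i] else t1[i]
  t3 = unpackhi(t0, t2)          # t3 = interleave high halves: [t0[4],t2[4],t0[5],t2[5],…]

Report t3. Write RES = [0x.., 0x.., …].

RES = [ 0xcc  0x37  0x89  0x2a  0x60  0x0e  0x37  0xa0 ]

→ t0 |13|6e|2a|27|cc|89|60|37|
→ t1 |13|6e|27|89|37|2a|cc|27|
→ t2 |13|27|89|37|37|2a|0e|a0|
→ t3 |cc|37|89|2a|60|0e|37|a0|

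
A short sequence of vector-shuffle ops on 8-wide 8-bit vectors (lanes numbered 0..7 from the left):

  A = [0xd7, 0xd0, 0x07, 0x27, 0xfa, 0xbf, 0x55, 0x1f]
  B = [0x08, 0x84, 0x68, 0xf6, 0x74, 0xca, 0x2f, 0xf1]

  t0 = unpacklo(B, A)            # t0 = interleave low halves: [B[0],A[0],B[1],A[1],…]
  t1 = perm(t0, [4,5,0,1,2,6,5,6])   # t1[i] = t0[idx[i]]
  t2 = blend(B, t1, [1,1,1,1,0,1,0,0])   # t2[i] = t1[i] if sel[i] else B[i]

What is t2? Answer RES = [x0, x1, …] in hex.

t0 = [0x08, 0xd7, 0x84, 0xd0, 0x68, 0x07, 0xf6, 0x27]
t1 = [0x68, 0x07, 0x08, 0xd7, 0x84, 0xf6, 0x07, 0xf6]
t2 = [0x68, 0x07, 0x08, 0xd7, 0x74, 0xf6, 0x2f, 0xf1]

RES = [0x68, 0x07, 0x08, 0xd7, 0x74, 0xf6, 0x2f, 0xf1]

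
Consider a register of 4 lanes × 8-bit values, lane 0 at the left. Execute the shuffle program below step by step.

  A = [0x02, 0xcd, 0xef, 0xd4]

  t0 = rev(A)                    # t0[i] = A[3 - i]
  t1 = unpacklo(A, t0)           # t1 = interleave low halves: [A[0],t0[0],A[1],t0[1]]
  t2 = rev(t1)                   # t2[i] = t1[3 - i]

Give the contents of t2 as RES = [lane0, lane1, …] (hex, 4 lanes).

→ t0 |d4|ef|cd|02|
→ t1 |02|d4|cd|ef|
→ t2 |ef|cd|d4|02|

RES = [ 0xef  0xcd  0xd4  0x02 ]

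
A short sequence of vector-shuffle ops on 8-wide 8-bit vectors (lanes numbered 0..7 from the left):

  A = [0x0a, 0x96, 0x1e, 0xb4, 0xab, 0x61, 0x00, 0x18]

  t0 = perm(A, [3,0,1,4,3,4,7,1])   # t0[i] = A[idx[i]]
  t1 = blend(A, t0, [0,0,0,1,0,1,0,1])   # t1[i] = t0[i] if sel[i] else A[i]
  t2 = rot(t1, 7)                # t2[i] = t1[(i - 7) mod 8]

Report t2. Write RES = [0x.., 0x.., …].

RES = [ 0x96  0x1e  0xab  0xab  0xab  0x00  0x96  0x0a ]

  t0: b4 0a 96 ab b4 ab 18 96
  t1: 0a 96 1e ab ab ab 00 96
  t2: 96 1e ab ab ab 00 96 0a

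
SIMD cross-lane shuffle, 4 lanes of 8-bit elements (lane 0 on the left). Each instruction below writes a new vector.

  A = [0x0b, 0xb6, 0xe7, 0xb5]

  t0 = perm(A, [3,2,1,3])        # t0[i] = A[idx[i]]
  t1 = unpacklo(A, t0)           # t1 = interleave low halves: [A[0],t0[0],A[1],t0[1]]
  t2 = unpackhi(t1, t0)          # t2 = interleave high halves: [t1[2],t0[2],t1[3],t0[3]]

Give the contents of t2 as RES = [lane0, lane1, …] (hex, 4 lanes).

t0 = [0xb5, 0xe7, 0xb6, 0xb5]
t1 = [0x0b, 0xb5, 0xb6, 0xe7]
t2 = [0xb6, 0xb6, 0xe7, 0xb5]

RES = [0xb6, 0xb6, 0xe7, 0xb5]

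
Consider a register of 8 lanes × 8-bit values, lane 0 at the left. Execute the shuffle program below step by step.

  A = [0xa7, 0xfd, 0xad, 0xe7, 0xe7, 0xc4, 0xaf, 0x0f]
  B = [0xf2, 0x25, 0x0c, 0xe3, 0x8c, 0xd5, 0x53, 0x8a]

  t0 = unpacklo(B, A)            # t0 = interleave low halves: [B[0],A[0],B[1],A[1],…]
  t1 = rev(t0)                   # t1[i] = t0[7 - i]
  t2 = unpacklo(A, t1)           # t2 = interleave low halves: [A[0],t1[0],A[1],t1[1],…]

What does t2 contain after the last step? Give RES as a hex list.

→ t0 |f2|a7|25|fd|0c|ad|e3|e7|
→ t1 |e7|e3|ad|0c|fd|25|a7|f2|
→ t2 |a7|e7|fd|e3|ad|ad|e7|0c|

RES = [0xa7, 0xe7, 0xfd, 0xe3, 0xad, 0xad, 0xe7, 0x0c]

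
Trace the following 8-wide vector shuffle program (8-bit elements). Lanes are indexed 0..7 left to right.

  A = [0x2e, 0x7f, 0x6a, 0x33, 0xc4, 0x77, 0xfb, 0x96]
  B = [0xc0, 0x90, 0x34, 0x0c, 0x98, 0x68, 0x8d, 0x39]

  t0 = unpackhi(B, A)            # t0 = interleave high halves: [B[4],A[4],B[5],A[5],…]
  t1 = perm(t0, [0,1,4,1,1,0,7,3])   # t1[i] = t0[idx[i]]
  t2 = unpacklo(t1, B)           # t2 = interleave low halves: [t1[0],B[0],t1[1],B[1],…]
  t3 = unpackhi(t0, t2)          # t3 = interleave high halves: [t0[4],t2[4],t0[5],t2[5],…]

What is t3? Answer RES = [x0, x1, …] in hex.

→ t0 |98|c4|68|77|8d|fb|39|96|
→ t1 |98|c4|8d|c4|c4|98|96|77|
→ t2 |98|c0|c4|90|8d|34|c4|0c|
→ t3 |8d|8d|fb|34|39|c4|96|0c|

RES = [ 0x8d  0x8d  0xfb  0x34  0x39  0xc4  0x96  0x0c ]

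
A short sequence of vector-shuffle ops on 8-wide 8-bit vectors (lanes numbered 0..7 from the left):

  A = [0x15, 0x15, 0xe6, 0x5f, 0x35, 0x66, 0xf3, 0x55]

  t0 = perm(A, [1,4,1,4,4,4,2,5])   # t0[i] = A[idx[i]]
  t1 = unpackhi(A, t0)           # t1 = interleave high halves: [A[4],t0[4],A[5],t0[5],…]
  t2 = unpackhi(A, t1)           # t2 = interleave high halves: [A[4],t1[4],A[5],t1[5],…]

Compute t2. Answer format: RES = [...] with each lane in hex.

t0 = [0x15, 0x35, 0x15, 0x35, 0x35, 0x35, 0xe6, 0x66]
t1 = [0x35, 0x35, 0x66, 0x35, 0xf3, 0xe6, 0x55, 0x66]
t2 = [0x35, 0xf3, 0x66, 0xe6, 0xf3, 0x55, 0x55, 0x66]

RES = [ 0x35  0xf3  0x66  0xe6  0xf3  0x55  0x55  0x66 ]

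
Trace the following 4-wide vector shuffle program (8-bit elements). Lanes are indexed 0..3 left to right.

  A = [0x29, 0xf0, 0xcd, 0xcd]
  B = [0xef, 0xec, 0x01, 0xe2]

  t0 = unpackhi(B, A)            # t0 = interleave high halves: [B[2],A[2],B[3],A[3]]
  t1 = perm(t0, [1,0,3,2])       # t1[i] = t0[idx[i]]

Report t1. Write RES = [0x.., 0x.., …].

RES = [0xcd, 0x01, 0xcd, 0xe2]

  t0: 01 cd e2 cd
  t1: cd 01 cd e2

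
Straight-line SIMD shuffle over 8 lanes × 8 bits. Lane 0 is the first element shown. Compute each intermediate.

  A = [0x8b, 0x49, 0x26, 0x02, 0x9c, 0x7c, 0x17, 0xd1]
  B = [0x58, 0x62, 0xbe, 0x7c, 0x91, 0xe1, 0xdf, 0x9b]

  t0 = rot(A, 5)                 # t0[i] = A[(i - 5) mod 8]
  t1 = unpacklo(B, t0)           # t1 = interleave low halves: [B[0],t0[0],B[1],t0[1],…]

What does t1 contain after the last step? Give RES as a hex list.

t0 = [0x02, 0x9c, 0x7c, 0x17, 0xd1, 0x8b, 0x49, 0x26]
t1 = [0x58, 0x02, 0x62, 0x9c, 0xbe, 0x7c, 0x7c, 0x17]

RES = [ 0x58  0x02  0x62  0x9c  0xbe  0x7c  0x7c  0x17 ]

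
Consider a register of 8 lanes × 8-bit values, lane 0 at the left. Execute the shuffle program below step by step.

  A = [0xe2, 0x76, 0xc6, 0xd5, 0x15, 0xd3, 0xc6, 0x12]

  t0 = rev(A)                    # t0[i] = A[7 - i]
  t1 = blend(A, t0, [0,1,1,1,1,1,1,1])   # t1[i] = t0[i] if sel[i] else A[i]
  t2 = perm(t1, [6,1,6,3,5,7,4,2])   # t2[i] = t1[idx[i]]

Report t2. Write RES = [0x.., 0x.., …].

RES = [0x76, 0xc6, 0x76, 0x15, 0xc6, 0xe2, 0xd5, 0xd3]

t0 = [0x12, 0xc6, 0xd3, 0x15, 0xd5, 0xc6, 0x76, 0xe2]
t1 = [0xe2, 0xc6, 0xd3, 0x15, 0xd5, 0xc6, 0x76, 0xe2]
t2 = [0x76, 0xc6, 0x76, 0x15, 0xc6, 0xe2, 0xd5, 0xd3]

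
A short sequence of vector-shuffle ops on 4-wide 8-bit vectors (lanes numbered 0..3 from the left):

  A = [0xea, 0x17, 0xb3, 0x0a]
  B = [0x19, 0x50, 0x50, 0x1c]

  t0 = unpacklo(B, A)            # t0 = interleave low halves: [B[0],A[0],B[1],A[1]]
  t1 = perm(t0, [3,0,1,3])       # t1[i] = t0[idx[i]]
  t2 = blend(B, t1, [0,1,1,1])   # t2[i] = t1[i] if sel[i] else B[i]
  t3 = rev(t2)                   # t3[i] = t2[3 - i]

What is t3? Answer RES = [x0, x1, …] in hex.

t0 = [0x19, 0xea, 0x50, 0x17]
t1 = [0x17, 0x19, 0xea, 0x17]
t2 = [0x19, 0x19, 0xea, 0x17]
t3 = [0x17, 0xea, 0x19, 0x19]

RES = [0x17, 0xea, 0x19, 0x19]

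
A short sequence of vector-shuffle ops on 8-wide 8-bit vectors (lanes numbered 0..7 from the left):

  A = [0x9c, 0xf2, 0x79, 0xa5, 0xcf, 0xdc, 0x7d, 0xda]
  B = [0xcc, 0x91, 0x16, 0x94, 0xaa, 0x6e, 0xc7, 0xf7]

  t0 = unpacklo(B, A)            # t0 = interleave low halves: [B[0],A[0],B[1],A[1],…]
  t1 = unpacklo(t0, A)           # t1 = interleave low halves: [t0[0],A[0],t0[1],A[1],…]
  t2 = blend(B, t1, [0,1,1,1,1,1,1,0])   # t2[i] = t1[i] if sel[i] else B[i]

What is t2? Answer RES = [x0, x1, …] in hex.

t0 = [0xcc, 0x9c, 0x91, 0xf2, 0x16, 0x79, 0x94, 0xa5]
t1 = [0xcc, 0x9c, 0x9c, 0xf2, 0x91, 0x79, 0xf2, 0xa5]
t2 = [0xcc, 0x9c, 0x9c, 0xf2, 0x91, 0x79, 0xf2, 0xf7]

RES = [ 0xcc  0x9c  0x9c  0xf2  0x91  0x79  0xf2  0xf7 ]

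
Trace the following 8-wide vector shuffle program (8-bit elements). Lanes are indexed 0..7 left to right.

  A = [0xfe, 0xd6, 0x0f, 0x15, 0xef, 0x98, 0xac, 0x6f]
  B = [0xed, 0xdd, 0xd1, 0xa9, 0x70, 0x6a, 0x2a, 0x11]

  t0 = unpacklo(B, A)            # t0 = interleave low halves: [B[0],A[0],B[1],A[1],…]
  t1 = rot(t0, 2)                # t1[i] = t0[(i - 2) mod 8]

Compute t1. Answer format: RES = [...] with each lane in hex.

  t0: ed fe dd d6 d1 0f a9 15
  t1: a9 15 ed fe dd d6 d1 0f

RES = [ 0xa9  0x15  0xed  0xfe  0xdd  0xd6  0xd1  0x0f ]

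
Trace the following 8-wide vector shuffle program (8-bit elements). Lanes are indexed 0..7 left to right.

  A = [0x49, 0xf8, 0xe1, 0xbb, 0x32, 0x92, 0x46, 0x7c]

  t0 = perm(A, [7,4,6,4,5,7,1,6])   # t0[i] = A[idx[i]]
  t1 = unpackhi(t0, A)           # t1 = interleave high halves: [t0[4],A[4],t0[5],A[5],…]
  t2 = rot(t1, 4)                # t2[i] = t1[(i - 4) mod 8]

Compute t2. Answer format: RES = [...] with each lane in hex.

RES = [ 0xf8  0x46  0x46  0x7c  0x92  0x32  0x7c  0x92 ]

→ t0 |7c|32|46|32|92|7c|f8|46|
→ t1 |92|32|7c|92|f8|46|46|7c|
→ t2 |f8|46|46|7c|92|32|7c|92|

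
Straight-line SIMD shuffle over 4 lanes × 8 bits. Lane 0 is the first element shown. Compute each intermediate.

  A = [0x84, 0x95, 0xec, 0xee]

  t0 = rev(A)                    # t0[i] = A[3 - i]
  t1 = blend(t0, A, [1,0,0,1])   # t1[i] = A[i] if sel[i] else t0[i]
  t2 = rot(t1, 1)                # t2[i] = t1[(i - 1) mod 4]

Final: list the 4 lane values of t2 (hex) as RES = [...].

  t0: ee ec 95 84
  t1: 84 ec 95 ee
  t2: ee 84 ec 95

RES = [ 0xee  0x84  0xec  0x95 ]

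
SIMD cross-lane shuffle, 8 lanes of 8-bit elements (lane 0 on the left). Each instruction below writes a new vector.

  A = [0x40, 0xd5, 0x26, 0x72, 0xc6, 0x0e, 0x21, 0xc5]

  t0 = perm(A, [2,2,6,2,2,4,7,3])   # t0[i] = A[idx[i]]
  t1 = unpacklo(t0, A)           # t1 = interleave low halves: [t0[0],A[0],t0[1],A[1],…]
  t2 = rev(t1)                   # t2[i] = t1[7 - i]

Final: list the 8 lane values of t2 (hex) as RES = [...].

RES = [ 0x72  0x26  0x26  0x21  0xd5  0x26  0x40  0x26 ]

t0 = [0x26, 0x26, 0x21, 0x26, 0x26, 0xc6, 0xc5, 0x72]
t1 = [0x26, 0x40, 0x26, 0xd5, 0x21, 0x26, 0x26, 0x72]
t2 = [0x72, 0x26, 0x26, 0x21, 0xd5, 0x26, 0x40, 0x26]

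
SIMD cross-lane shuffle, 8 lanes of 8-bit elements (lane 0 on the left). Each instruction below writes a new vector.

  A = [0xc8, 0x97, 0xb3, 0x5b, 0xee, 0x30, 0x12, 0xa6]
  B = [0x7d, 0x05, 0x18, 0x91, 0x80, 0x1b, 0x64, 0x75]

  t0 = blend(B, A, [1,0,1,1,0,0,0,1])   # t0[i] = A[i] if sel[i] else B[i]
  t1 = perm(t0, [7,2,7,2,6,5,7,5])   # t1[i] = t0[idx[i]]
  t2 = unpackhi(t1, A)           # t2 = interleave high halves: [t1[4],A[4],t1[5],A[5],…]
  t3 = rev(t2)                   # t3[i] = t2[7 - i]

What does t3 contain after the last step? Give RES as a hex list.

RES = [ 0xa6  0x1b  0x12  0xa6  0x30  0x1b  0xee  0x64 ]

→ t0 |c8|05|b3|5b|80|1b|64|a6|
→ t1 |a6|b3|a6|b3|64|1b|a6|1b|
→ t2 |64|ee|1b|30|a6|12|1b|a6|
→ t3 |a6|1b|12|a6|30|1b|ee|64|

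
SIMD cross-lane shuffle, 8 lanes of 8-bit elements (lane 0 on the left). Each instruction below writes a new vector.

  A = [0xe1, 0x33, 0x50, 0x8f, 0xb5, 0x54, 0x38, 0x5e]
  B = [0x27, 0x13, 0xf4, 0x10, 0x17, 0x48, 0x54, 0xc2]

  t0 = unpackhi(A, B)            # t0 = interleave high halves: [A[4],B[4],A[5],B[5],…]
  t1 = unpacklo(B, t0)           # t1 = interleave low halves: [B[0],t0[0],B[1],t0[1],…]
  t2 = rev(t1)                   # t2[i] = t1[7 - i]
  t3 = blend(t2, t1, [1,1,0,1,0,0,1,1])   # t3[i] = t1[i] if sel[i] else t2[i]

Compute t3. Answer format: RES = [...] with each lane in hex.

t0 = [0xb5, 0x17, 0x54, 0x48, 0x38, 0x54, 0x5e, 0xc2]
t1 = [0x27, 0xb5, 0x13, 0x17, 0xf4, 0x54, 0x10, 0x48]
t2 = [0x48, 0x10, 0x54, 0xf4, 0x17, 0x13, 0xb5, 0x27]
t3 = [0x27, 0xb5, 0x54, 0x17, 0x17, 0x13, 0x10, 0x48]

RES = [ 0x27  0xb5  0x54  0x17  0x17  0x13  0x10  0x48 ]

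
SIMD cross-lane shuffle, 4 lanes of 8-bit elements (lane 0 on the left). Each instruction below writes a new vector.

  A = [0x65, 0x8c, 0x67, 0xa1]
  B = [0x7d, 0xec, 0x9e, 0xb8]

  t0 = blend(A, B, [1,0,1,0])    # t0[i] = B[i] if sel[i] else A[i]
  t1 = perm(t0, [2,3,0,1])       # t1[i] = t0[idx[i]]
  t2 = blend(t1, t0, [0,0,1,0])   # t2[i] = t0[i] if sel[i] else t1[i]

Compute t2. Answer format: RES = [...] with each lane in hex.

  t0: 7d 8c 9e a1
  t1: 9e a1 7d 8c
  t2: 9e a1 9e 8c

RES = [0x9e, 0xa1, 0x9e, 0x8c]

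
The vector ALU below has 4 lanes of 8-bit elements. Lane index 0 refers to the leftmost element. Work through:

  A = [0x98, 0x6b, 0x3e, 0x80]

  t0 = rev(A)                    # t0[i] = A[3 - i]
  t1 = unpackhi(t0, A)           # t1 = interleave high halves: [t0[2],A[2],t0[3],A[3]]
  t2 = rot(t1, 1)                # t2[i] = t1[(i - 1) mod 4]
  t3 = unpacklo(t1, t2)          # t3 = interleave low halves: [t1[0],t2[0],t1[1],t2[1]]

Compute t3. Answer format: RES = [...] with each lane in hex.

RES = [0x6b, 0x80, 0x3e, 0x6b]

  t0: 80 3e 6b 98
  t1: 6b 3e 98 80
  t2: 80 6b 3e 98
  t3: 6b 80 3e 6b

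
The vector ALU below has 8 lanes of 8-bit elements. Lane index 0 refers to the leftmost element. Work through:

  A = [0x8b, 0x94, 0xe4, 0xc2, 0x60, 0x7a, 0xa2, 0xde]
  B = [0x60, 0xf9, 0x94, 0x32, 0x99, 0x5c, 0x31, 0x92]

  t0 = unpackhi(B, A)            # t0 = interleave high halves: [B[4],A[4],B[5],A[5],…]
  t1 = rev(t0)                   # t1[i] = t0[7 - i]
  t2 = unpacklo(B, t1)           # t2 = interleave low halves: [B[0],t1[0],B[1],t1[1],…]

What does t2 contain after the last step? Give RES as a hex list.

t0 = [0x99, 0x60, 0x5c, 0x7a, 0x31, 0xa2, 0x92, 0xde]
t1 = [0xde, 0x92, 0xa2, 0x31, 0x7a, 0x5c, 0x60, 0x99]
t2 = [0x60, 0xde, 0xf9, 0x92, 0x94, 0xa2, 0x32, 0x31]

RES = [ 0x60  0xde  0xf9  0x92  0x94  0xa2  0x32  0x31 ]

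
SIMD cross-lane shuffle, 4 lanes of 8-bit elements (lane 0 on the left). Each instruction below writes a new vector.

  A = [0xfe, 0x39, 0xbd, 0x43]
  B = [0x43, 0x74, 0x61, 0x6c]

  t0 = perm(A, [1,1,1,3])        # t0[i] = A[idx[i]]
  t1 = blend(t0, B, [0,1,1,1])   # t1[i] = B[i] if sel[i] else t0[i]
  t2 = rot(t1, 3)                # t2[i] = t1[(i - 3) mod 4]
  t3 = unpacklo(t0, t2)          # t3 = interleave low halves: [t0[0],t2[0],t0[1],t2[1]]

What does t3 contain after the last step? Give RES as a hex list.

RES = [0x39, 0x74, 0x39, 0x61]

→ t0 |39|39|39|43|
→ t1 |39|74|61|6c|
→ t2 |74|61|6c|39|
→ t3 |39|74|39|61|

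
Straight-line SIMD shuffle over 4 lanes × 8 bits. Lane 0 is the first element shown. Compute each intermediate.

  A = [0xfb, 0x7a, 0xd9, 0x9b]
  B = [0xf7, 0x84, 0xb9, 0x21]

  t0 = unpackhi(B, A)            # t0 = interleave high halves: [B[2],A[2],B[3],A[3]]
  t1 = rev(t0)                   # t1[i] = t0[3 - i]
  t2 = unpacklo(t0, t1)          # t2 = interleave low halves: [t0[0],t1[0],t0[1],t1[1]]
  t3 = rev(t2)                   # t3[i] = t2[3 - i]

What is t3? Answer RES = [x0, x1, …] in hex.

RES = [0x21, 0xd9, 0x9b, 0xb9]

t0 = [0xb9, 0xd9, 0x21, 0x9b]
t1 = [0x9b, 0x21, 0xd9, 0xb9]
t2 = [0xb9, 0x9b, 0xd9, 0x21]
t3 = [0x21, 0xd9, 0x9b, 0xb9]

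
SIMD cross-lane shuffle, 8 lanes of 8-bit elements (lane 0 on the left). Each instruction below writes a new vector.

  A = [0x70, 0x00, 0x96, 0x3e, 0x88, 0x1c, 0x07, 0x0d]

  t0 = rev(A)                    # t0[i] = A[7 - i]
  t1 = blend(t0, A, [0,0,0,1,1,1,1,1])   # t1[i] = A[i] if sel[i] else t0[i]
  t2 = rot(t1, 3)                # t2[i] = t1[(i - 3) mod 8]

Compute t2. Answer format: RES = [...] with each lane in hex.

RES = [ 0x1c  0x07  0x0d  0x0d  0x07  0x1c  0x3e  0x88 ]

t0 = [0x0d, 0x07, 0x1c, 0x88, 0x3e, 0x96, 0x00, 0x70]
t1 = [0x0d, 0x07, 0x1c, 0x3e, 0x88, 0x1c, 0x07, 0x0d]
t2 = [0x1c, 0x07, 0x0d, 0x0d, 0x07, 0x1c, 0x3e, 0x88]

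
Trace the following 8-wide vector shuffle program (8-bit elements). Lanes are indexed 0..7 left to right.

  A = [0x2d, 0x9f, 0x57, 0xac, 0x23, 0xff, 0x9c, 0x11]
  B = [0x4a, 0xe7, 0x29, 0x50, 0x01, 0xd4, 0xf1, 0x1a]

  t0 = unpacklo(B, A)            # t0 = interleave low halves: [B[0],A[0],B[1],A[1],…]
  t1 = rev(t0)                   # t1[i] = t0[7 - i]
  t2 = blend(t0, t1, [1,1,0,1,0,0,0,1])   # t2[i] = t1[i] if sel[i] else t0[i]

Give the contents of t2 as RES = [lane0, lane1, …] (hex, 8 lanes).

RES = [ 0xac  0x50  0xe7  0x29  0x29  0x57  0x50  0x4a ]

  t0: 4a 2d e7 9f 29 57 50 ac
  t1: ac 50 57 29 9f e7 2d 4a
  t2: ac 50 e7 29 29 57 50 4a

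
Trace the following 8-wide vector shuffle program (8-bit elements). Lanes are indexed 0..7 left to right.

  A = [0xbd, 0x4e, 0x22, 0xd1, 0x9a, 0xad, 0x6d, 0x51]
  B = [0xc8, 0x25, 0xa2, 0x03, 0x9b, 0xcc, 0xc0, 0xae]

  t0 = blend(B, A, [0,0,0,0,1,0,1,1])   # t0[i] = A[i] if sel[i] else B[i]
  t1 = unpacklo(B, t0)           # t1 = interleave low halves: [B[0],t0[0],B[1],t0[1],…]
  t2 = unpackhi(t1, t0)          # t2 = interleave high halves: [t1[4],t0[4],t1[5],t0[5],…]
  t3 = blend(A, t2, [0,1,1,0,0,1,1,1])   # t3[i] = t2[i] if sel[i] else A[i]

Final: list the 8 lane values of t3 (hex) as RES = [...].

RES = [0xbd, 0x9a, 0xa2, 0xd1, 0x9a, 0x6d, 0x03, 0x51]

t0 = [0xc8, 0x25, 0xa2, 0x03, 0x9a, 0xcc, 0x6d, 0x51]
t1 = [0xc8, 0xc8, 0x25, 0x25, 0xa2, 0xa2, 0x03, 0x03]
t2 = [0xa2, 0x9a, 0xa2, 0xcc, 0x03, 0x6d, 0x03, 0x51]
t3 = [0xbd, 0x9a, 0xa2, 0xd1, 0x9a, 0x6d, 0x03, 0x51]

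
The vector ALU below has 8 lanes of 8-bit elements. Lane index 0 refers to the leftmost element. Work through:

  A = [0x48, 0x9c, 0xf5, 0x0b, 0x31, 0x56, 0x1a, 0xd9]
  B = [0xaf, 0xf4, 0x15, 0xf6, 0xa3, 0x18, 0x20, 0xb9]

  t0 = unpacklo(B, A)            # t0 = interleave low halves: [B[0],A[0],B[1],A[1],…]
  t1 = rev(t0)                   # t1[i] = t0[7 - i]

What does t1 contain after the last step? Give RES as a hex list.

RES = [0x0b, 0xf6, 0xf5, 0x15, 0x9c, 0xf4, 0x48, 0xaf]

t0 = [0xaf, 0x48, 0xf4, 0x9c, 0x15, 0xf5, 0xf6, 0x0b]
t1 = [0x0b, 0xf6, 0xf5, 0x15, 0x9c, 0xf4, 0x48, 0xaf]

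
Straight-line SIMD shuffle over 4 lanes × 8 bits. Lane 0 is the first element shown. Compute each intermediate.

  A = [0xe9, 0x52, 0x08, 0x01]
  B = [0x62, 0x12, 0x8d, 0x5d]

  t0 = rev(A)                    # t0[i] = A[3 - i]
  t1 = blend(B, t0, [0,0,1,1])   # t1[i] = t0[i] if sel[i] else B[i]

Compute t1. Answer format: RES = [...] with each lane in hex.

RES = [ 0x62  0x12  0x52  0xe9 ]

→ t0 |01|08|52|e9|
→ t1 |62|12|52|e9|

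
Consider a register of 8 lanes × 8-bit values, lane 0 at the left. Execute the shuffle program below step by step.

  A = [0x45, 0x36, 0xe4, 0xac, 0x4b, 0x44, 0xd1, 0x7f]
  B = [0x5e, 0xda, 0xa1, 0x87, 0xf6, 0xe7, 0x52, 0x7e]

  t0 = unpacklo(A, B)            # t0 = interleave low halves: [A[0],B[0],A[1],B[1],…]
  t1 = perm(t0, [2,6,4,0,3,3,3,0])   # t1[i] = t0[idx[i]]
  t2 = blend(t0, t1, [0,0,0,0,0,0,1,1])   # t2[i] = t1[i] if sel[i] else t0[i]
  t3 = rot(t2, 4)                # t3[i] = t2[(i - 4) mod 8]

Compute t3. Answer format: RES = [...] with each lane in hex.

→ t0 |45|5e|36|da|e4|a1|ac|87|
→ t1 |36|ac|e4|45|da|da|da|45|
→ t2 |45|5e|36|da|e4|a1|da|45|
→ t3 |e4|a1|da|45|45|5e|36|da|

RES = [ 0xe4  0xa1  0xda  0x45  0x45  0x5e  0x36  0xda ]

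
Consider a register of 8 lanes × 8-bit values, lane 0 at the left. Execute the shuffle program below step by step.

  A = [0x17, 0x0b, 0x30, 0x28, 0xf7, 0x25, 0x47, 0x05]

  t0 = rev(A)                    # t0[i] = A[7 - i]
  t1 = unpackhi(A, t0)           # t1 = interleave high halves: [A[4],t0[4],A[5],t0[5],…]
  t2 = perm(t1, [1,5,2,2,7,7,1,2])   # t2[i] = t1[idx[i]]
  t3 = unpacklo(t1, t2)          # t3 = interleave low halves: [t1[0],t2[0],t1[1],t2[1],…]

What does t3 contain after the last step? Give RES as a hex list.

RES = [ 0xf7  0x28  0x28  0x0b  0x25  0x25  0x30  0x25 ]

t0 = [0x05, 0x47, 0x25, 0xf7, 0x28, 0x30, 0x0b, 0x17]
t1 = [0xf7, 0x28, 0x25, 0x30, 0x47, 0x0b, 0x05, 0x17]
t2 = [0x28, 0x0b, 0x25, 0x25, 0x17, 0x17, 0x28, 0x25]
t3 = [0xf7, 0x28, 0x28, 0x0b, 0x25, 0x25, 0x30, 0x25]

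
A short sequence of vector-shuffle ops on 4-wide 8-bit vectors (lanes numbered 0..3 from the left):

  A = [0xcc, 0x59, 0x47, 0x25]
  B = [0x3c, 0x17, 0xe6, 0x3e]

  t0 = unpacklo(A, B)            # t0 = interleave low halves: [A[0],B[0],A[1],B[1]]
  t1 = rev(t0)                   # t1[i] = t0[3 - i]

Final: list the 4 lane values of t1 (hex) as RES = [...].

  t0: cc 3c 59 17
  t1: 17 59 3c cc

RES = [ 0x17  0x59  0x3c  0xcc ]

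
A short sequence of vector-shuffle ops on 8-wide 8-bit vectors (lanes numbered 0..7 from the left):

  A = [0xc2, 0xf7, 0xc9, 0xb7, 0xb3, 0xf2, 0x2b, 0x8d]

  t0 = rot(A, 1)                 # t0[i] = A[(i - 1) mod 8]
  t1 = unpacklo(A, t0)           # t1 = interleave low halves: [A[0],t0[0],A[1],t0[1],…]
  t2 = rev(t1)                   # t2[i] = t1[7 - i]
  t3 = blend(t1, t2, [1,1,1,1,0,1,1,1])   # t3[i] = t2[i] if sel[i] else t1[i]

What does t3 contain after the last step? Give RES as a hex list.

  t0: 8d c2 f7 c9 b7 b3 f2 2b
  t1: c2 8d f7 c2 c9 f7 b7 c9
  t2: c9 b7 f7 c9 c2 f7 8d c2
  t3: c9 b7 f7 c9 c9 f7 8d c2

RES = [ 0xc9  0xb7  0xf7  0xc9  0xc9  0xf7  0x8d  0xc2 ]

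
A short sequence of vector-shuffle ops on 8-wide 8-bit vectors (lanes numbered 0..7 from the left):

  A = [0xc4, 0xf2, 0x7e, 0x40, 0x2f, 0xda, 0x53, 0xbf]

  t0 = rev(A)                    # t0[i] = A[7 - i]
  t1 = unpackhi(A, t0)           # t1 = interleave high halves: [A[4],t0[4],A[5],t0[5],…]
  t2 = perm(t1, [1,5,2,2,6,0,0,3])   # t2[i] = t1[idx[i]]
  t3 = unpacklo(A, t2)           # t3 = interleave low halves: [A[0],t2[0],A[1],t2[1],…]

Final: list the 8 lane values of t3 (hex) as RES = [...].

→ t0 |bf|53|da|2f|40|7e|f2|c4|
→ t1 |2f|40|da|7e|53|f2|bf|c4|
→ t2 |40|f2|da|da|bf|2f|2f|7e|
→ t3 |c4|40|f2|f2|7e|da|40|da|

RES = [ 0xc4  0x40  0xf2  0xf2  0x7e  0xda  0x40  0xda ]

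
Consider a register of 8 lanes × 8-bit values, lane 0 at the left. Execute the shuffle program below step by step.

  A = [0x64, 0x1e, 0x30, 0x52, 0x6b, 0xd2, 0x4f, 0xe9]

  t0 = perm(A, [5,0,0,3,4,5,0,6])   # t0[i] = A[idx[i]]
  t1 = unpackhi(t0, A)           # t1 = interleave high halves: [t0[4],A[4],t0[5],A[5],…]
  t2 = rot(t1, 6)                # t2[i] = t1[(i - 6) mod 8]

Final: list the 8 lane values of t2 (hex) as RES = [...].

→ t0 |d2|64|64|52|6b|d2|64|4f|
→ t1 |6b|6b|d2|d2|64|4f|4f|e9|
→ t2 |d2|d2|64|4f|4f|e9|6b|6b|

RES = [0xd2, 0xd2, 0x64, 0x4f, 0x4f, 0xe9, 0x6b, 0x6b]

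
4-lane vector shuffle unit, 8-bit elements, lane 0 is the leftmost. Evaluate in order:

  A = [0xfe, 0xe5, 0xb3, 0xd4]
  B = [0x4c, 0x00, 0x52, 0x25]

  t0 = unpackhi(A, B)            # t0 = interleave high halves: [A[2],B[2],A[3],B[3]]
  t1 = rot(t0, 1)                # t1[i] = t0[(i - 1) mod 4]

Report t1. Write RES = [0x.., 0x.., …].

  t0: b3 52 d4 25
  t1: 25 b3 52 d4

RES = [ 0x25  0xb3  0x52  0xd4 ]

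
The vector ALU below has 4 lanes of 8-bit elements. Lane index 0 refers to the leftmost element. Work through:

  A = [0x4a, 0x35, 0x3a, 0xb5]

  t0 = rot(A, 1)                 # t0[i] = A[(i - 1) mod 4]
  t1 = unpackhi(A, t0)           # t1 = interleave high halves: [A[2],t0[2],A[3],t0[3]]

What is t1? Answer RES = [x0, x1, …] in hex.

RES = [ 0x3a  0x35  0xb5  0x3a ]

  t0: b5 4a 35 3a
  t1: 3a 35 b5 3a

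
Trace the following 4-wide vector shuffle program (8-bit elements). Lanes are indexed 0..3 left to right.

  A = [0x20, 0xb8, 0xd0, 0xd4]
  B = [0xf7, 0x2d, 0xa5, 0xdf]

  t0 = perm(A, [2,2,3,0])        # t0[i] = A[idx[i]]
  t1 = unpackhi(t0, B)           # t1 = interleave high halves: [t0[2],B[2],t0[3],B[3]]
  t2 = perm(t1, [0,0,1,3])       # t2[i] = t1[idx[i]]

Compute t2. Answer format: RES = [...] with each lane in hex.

RES = [ 0xd4  0xd4  0xa5  0xdf ]

→ t0 |d0|d0|d4|20|
→ t1 |d4|a5|20|df|
→ t2 |d4|d4|a5|df|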